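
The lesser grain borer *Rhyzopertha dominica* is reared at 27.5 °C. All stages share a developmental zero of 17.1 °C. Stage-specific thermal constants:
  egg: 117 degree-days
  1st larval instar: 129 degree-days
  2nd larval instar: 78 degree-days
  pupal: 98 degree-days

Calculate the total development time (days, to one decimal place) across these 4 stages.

40.6 days

Daily accumulation at 27.5 °C = 27.5 − 17.1 = 10.4 DD/day.
Total K = 117 + 129 + 78 + 98 = 422 DD.
Total duration = 422 / 10.4 = 40.577 ≈ 40.6 days.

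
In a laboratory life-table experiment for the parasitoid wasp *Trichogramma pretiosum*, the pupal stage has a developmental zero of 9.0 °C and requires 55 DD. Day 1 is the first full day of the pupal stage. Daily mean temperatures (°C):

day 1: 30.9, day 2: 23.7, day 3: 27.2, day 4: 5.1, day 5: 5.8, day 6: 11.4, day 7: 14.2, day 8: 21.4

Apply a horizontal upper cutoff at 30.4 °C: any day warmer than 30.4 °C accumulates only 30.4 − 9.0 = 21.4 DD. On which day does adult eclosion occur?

day 6

Daily DD above 9.0 °C (capped at 21.4): 21.4, 14.7, 18.2, 0.0, 0.0, 2.4, 5.2, 12.4.
Cumulative: 21.4, 36.1, 54.3, 54.3, 54.3, 56.7, 61.9, 74.3.
The total first reaches 55 DD on day 6.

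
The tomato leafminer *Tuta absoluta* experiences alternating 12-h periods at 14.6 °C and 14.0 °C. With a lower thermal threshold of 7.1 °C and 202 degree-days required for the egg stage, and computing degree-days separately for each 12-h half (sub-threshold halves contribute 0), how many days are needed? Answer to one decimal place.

28.1 days

Day half: max(0, 14.6 − 7.1) × 0.5 = 7.5 × 0.5 = 3.75 DD.
Night half: max(0, 14.0 − 7.1) × 0.5 = 6.9 × 0.5 = 3.45 DD.
Per 24 h: 7.20 DD/day.
Duration = 202 / 7.20 = 28.056 ≈ 28.1 days.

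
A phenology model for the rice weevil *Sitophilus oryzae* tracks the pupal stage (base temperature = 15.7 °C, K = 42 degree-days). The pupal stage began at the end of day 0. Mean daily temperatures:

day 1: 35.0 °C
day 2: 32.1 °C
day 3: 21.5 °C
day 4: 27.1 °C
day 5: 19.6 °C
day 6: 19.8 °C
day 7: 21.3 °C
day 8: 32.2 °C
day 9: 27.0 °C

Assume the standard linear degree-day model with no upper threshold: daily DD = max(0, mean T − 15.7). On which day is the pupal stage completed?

day 4

Daily DD above 15.7 °C: 19.3, 16.4, 5.8, 11.4, 3.9, 4.1, 5.6, 16.5, 11.3.
Cumulative: 19.3, 35.7, 41.5, 52.9, 56.8, 60.9, 66.5, 83.0, 94.3.
The total first reaches 42 DD on day 4.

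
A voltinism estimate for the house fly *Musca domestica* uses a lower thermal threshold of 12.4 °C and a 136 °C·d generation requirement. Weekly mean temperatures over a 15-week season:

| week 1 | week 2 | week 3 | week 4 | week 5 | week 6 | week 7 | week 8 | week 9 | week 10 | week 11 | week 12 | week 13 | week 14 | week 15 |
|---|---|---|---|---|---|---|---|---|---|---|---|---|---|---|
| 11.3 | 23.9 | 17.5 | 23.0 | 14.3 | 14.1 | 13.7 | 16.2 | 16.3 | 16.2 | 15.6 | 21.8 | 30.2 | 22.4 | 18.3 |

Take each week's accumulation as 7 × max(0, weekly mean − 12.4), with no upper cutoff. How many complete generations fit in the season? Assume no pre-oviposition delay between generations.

Weekly DD (7 × max(0, T̄ − 12.4)): 0.0, 80.5, 35.7, 74.2, 13.3, 11.9, 9.1, 26.6, 27.3, 26.6, 22.4, 65.8, 124.6, 70.0, 41.3.
Season total = 629.3 DD.
Complete generations = ⌊629.3 / 136⌋ = 4.

4 generations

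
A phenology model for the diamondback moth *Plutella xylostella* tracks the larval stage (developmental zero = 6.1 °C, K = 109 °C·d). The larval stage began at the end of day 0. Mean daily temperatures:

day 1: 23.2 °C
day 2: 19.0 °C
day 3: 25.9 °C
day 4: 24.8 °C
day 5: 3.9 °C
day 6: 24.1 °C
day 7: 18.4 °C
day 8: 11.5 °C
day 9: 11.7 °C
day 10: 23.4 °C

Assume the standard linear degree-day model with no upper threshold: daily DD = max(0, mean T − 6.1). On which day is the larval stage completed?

Daily DD above 6.1 °C: 17.1, 12.9, 19.8, 18.7, 0.0, 18.0, 12.3, 5.4, 5.6, 17.3.
Cumulative: 17.1, 30.0, 49.8, 68.5, 68.5, 86.5, 98.8, 104.2, 109.8, 127.1.
The total first reaches 109 DD on day 9.

day 9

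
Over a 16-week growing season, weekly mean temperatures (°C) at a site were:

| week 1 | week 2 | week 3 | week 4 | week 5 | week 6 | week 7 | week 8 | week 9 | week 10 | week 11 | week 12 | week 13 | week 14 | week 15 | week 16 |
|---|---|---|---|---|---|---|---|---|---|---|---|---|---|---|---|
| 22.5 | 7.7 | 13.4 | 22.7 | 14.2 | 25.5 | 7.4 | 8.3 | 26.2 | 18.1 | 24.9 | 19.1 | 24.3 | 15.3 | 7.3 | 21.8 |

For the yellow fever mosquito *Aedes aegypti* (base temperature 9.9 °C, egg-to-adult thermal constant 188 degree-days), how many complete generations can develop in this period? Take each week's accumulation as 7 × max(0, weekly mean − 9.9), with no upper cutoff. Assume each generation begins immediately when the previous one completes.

Weekly DD (7 × max(0, T̄ − 9.9)): 88.2, 0.0, 24.5, 89.6, 30.1, 109.2, 0.0, 0.0, 114.1, 57.4, 105.0, 64.4, 100.8, 37.8, 0.0, 83.3.
Season total = 904.4 DD.
Complete generations = ⌊904.4 / 188⌋ = 4.

4 generations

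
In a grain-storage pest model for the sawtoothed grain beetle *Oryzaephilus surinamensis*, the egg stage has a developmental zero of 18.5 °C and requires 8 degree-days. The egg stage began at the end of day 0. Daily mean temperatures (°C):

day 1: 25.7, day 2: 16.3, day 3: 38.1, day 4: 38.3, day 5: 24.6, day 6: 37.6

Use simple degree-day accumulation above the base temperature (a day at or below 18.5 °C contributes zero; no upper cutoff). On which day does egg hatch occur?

day 3

Daily DD above 18.5 °C: 7.2, 0.0, 19.6, 19.8, 6.1, 19.1.
Cumulative: 7.2, 7.2, 26.8, 46.6, 52.7, 71.8.
The total first reaches 8 DD on day 3.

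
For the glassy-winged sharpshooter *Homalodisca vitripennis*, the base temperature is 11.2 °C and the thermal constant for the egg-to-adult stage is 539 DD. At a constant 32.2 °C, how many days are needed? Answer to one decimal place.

Daily accumulation = 32.2 − 11.2 = 21.0 DD/day.
Duration = 539 / 21.0 = 25.667 ≈ 25.7 days.

25.7 days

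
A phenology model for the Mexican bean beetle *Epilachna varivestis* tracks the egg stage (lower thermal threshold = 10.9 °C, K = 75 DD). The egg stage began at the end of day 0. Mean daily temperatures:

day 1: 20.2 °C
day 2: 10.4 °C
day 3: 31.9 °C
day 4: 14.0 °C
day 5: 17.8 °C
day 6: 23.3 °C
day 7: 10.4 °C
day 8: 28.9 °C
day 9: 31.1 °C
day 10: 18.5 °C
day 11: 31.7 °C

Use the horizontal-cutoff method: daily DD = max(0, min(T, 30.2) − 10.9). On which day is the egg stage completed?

day 9

Daily DD above 10.9 °C (capped at 19.3): 9.3, 0.0, 19.3, 3.1, 6.9, 12.4, 0.0, 18.0, 19.3, 7.6, 19.3.
Cumulative: 9.3, 9.3, 28.6, 31.7, 38.6, 51.0, 51.0, 69.0, 88.3, 95.9, 115.2.
The total first reaches 75 DD on day 9.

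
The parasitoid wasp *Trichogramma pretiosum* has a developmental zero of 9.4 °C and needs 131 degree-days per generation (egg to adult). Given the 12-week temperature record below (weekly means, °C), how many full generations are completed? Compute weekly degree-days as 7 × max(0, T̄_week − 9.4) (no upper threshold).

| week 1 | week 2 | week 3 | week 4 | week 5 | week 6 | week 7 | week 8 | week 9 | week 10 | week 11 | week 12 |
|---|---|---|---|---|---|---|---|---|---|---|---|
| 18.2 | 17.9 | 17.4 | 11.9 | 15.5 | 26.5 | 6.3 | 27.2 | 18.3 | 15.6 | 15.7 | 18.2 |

Weekly DD (7 × max(0, T̄ − 9.4)): 61.6, 59.5, 56.0, 17.5, 42.7, 119.7, 0.0, 124.6, 62.3, 43.4, 44.1, 61.6.
Season total = 693.0 DD.
Complete generations = ⌊693.0 / 131⌋ = 5.

5 generations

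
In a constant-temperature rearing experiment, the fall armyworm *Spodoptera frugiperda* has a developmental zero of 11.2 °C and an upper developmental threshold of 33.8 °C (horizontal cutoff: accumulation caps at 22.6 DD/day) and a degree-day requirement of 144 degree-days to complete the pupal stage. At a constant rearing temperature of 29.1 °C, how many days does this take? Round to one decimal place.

Daily accumulation = 29.1 − 11.2 = 17.9 DD/day.
Duration = 144 / 17.9 = 8.045 ≈ 8.0 days.

8.0 days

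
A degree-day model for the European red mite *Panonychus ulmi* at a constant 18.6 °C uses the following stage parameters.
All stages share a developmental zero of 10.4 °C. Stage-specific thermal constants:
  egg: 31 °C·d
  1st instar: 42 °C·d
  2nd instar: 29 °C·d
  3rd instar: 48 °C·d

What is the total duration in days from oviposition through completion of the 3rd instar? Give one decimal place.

Daily accumulation at 18.6 °C = 18.6 − 10.4 = 8.2 DD/day.
Total K = 31 + 42 + 29 + 48 = 150 DD.
Total duration = 150 / 8.2 = 18.293 ≈ 18.3 days.

18.3 days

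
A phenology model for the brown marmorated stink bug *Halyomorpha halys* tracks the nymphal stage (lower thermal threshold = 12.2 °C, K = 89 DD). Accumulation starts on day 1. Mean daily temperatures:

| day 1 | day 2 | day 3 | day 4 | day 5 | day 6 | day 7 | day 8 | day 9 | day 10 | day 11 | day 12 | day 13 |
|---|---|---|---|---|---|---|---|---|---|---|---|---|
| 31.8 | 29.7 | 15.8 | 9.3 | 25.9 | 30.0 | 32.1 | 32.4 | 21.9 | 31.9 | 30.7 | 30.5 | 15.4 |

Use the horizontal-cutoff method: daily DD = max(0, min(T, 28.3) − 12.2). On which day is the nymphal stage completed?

Daily DD above 12.2 °C (capped at 16.1): 16.1, 16.1, 3.6, 0.0, 13.7, 16.1, 16.1, 16.1, 9.7, 16.1, 16.1, 16.1, 3.2.
Cumulative: 16.1, 32.2, 35.8, 35.8, 49.5, 65.6, 81.7, 97.8, 107.5, 123.6, 139.7, 155.8, 159.0.
The total first reaches 89 DD on day 8.

day 8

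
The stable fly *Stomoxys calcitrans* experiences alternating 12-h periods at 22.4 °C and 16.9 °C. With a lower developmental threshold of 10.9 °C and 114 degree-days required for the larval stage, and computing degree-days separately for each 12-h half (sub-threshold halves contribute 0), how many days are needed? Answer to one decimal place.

Day half: max(0, 22.4 − 10.9) × 0.5 = 11.5 × 0.5 = 5.75 DD.
Night half: max(0, 16.9 − 10.9) × 0.5 = 6.0 × 0.5 = 3.00 DD.
Per 24 h: 8.75 DD/day.
Duration = 114 / 8.75 = 13.029 ≈ 13.0 days.

13.0 days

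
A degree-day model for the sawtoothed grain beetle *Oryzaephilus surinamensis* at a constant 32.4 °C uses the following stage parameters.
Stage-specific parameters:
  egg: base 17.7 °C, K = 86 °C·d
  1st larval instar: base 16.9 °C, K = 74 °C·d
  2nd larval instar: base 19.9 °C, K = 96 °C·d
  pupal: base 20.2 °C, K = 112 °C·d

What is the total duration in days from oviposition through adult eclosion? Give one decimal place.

27.5 days

egg: 86 / (32.4 − 17.7) = 86 / 14.7 = 5.850 d.
1st larval instar: 74 / (32.4 − 16.9) = 74 / 15.5 = 4.774 d.
2nd larval instar: 96 / (32.4 − 19.9) = 96 / 12.5 = 7.680 d.
pupal: 112 / (32.4 − 20.2) = 112 / 12.2 = 9.180 d.
Sum = 27.485 ≈ 27.5 days.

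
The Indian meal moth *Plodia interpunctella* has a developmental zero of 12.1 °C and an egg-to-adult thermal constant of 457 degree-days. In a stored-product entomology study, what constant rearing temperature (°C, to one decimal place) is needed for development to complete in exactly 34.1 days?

25.5 °C

Required daily accumulation = 457 / 34.1 = 13.402 DD/day.
T = T_base + 13.402 = 12.1 + 13.402 = 25.502 ≈ 25.5 °C.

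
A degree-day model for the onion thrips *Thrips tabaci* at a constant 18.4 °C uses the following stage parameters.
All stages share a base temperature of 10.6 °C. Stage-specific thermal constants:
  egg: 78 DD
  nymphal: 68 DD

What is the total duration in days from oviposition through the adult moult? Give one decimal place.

18.7 days

Daily accumulation at 18.4 °C = 18.4 − 10.6 = 7.8 DD/day.
Total K = 78 + 68 = 146 DD.
Total duration = 146 / 7.8 = 18.718 ≈ 18.7 days.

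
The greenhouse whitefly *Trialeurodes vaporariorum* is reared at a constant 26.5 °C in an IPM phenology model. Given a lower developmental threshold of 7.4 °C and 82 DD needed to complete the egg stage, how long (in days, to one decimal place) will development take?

4.3 days

Daily accumulation = 26.5 − 7.4 = 19.1 DD/day.
Duration = 82 / 19.1 = 4.293 ≈ 4.3 days.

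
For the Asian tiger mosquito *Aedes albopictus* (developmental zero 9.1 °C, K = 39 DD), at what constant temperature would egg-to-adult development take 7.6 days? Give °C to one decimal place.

14.2 °C

Required daily accumulation = 39 / 7.6 = 5.132 DD/day.
T = T_base + 5.132 = 9.1 + 5.132 = 14.232 ≈ 14.2 °C.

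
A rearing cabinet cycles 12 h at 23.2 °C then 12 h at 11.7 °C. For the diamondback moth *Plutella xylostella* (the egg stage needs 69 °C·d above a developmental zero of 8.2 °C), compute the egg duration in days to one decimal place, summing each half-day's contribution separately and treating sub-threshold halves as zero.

7.5 days

Day half: max(0, 23.2 − 8.2) × 0.5 = 15.0 × 0.5 = 7.50 DD.
Night half: max(0, 11.7 − 8.2) × 0.5 = 3.5 × 0.5 = 1.75 DD.
Per 24 h: 9.25 DD/day.
Duration = 69 / 9.25 = 7.459 ≈ 7.5 days.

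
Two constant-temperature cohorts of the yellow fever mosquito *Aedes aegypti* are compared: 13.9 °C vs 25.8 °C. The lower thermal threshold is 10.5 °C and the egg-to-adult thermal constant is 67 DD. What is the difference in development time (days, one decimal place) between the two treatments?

15.3 days

At 13.9 °C: 67 / (13.9 − 10.5) = 67 / 3.4 = 19.706 d.
At 25.8 °C: 67 / (25.8 − 10.5) = 67 / 15.3 = 4.379 d.
Difference = |19.706 − 4.379| = 15.327 ≈ 15.3 days.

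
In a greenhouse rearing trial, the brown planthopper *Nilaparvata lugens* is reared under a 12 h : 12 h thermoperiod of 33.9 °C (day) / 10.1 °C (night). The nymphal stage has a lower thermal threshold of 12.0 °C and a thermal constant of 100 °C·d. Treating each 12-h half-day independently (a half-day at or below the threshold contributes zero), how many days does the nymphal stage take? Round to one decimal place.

9.1 days

Day half: max(0, 33.9 − 12.0) × 0.5 = 21.9 × 0.5 = 10.95 DD.
Night half: max(0, 10.1 − 12.0) × 0.5 = 0.0 × 0.5 = 0.00 DD.
Per 24 h: 10.95 DD/day.
Duration = 100 / 10.95 = 9.132 ≈ 9.1 days.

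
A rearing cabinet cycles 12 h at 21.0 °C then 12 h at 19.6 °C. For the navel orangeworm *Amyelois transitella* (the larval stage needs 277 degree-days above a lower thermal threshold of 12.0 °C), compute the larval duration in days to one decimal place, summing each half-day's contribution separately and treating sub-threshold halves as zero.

Day half: max(0, 21.0 − 12.0) × 0.5 = 9.0 × 0.5 = 4.50 DD.
Night half: max(0, 19.6 − 12.0) × 0.5 = 7.6 × 0.5 = 3.80 DD.
Per 24 h: 8.30 DD/day.
Duration = 277 / 8.30 = 33.373 ≈ 33.4 days.

33.4 days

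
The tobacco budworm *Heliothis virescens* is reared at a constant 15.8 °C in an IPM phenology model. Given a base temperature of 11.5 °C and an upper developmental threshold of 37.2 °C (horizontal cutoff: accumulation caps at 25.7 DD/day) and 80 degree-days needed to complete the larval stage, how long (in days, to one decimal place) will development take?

18.6 days

Daily accumulation = 15.8 − 11.5 = 4.3 DD/day.
Duration = 80 / 4.3 = 18.605 ≈ 18.6 days.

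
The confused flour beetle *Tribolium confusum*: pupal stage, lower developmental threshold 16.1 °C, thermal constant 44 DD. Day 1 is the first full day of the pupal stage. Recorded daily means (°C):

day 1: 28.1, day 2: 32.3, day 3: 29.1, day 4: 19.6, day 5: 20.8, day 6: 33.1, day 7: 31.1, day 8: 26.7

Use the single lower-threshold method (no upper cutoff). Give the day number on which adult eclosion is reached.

day 4

Daily DD above 16.1 °C: 12.0, 16.2, 13.0, 3.5, 4.7, 17.0, 15.0, 10.6.
Cumulative: 12.0, 28.2, 41.2, 44.7, 49.4, 66.4, 81.4, 92.0.
The total first reaches 44 DD on day 4.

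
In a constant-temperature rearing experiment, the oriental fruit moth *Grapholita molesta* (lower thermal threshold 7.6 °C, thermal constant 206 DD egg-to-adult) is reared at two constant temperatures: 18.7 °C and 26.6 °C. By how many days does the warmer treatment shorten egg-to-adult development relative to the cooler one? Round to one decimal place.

At 18.7 °C: 206 / (18.7 − 7.6) = 206 / 11.1 = 18.559 d.
At 26.6 °C: 206 / (26.6 − 7.6) = 206 / 19.0 = 10.842 d.
Difference = |18.559 − 10.842| = 7.716 ≈ 7.7 days.

7.7 days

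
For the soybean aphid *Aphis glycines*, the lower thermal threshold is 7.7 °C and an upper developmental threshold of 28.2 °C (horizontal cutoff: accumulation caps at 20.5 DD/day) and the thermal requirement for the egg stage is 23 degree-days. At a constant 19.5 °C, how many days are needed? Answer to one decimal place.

Daily accumulation = 19.5 − 7.7 = 11.8 DD/day.
Duration = 23 / 11.8 = 1.949 ≈ 1.9 days.

1.9 days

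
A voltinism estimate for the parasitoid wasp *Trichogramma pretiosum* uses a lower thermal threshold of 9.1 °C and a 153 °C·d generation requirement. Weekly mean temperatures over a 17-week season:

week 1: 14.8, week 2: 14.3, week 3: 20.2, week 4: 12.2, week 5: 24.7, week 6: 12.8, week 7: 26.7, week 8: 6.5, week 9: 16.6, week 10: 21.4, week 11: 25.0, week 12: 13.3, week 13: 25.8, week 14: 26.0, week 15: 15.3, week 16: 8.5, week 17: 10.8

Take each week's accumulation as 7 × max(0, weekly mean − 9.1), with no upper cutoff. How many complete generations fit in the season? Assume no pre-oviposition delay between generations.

Weekly DD (7 × max(0, T̄ − 9.1)): 39.9, 36.4, 77.7, 21.7, 109.2, 25.9, 123.2, 0.0, 52.5, 86.1, 111.3, 29.4, 116.9, 118.3, 43.4, 0.0, 11.9.
Season total = 1003.8 DD.
Complete generations = ⌊1003.8 / 153⌋ = 6.

6 generations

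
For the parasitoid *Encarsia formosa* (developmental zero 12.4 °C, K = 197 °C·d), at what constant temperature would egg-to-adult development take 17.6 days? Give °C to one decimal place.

23.6 °C

Required daily accumulation = 197 / 17.6 = 11.193 DD/day.
T = T_base + 11.193 = 12.4 + 11.193 = 23.593 ≈ 23.6 °C.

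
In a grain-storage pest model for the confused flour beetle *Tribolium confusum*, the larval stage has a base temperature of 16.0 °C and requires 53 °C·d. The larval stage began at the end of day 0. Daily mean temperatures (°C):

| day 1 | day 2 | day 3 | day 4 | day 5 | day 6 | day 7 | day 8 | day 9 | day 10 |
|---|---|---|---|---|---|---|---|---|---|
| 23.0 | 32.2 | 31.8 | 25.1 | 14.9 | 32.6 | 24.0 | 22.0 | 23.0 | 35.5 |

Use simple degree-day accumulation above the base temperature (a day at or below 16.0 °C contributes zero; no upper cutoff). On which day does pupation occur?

Daily DD above 16.0 °C: 7.0, 16.2, 15.8, 9.1, 0.0, 16.6, 8.0, 6.0, 7.0, 19.5.
Cumulative: 7.0, 23.2, 39.0, 48.1, 48.1, 64.7, 72.7, 78.7, 85.7, 105.2.
The total first reaches 53 DD on day 6.

day 6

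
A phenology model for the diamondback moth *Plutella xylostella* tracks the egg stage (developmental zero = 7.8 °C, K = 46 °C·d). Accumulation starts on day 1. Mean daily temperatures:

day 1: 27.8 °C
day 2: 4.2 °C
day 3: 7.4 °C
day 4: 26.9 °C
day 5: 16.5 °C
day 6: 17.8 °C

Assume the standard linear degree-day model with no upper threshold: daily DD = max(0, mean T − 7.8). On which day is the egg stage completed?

day 5

Daily DD above 7.8 °C: 20.0, 0.0, 0.0, 19.1, 8.7, 10.0.
Cumulative: 20.0, 20.0, 20.0, 39.1, 47.8, 57.8.
The total first reaches 46 DD on day 5.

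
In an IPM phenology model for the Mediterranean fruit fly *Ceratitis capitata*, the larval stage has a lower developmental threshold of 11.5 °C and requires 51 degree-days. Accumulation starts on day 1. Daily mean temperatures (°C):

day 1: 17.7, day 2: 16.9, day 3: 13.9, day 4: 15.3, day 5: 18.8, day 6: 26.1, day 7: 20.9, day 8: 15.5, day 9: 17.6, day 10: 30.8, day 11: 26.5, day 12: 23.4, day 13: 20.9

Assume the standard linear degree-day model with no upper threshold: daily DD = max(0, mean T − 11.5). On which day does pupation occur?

day 8

Daily DD above 11.5 °C: 6.2, 5.4, 2.4, 3.8, 7.3, 14.6, 9.4, 4.0, 6.1, 19.3, 15.0, 11.9, 9.4.
Cumulative: 6.2, 11.6, 14.0, 17.8, 25.1, 39.7, 49.1, 53.1, 59.2, 78.5, 93.5, 105.4, 114.8.
The total first reaches 51 DD on day 8.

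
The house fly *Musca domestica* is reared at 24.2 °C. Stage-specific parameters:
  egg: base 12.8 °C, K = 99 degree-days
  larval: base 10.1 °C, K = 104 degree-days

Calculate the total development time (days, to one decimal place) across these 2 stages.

egg: 99 / (24.2 − 12.8) = 99 / 11.4 = 8.684 d.
larval: 104 / (24.2 − 10.1) = 104 / 14.1 = 7.376 d.
Sum = 16.060 ≈ 16.1 days.

16.1 days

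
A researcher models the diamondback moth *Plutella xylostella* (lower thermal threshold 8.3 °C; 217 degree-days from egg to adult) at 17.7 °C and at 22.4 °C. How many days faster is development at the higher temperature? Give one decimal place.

At 17.7 °C: 217 / (17.7 − 8.3) = 217 / 9.4 = 23.085 d.
At 22.4 °C: 217 / (22.4 − 8.3) = 217 / 14.1 = 15.390 d.
Difference = |23.085 − 15.390| = 7.695 ≈ 7.7 days.

7.7 days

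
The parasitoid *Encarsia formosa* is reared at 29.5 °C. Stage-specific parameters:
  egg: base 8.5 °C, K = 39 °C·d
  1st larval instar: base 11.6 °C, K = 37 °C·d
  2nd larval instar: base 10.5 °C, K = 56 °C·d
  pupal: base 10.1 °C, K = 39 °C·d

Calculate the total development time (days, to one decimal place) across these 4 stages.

8.9 days

egg: 39 / (29.5 − 8.5) = 39 / 21.0 = 1.857 d.
1st larval instar: 37 / (29.5 − 11.6) = 37 / 17.9 = 2.067 d.
2nd larval instar: 56 / (29.5 − 10.5) = 56 / 19.0 = 2.947 d.
pupal: 39 / (29.5 − 10.1) = 39 / 19.4 = 2.010 d.
Sum = 8.882 ≈ 8.9 days.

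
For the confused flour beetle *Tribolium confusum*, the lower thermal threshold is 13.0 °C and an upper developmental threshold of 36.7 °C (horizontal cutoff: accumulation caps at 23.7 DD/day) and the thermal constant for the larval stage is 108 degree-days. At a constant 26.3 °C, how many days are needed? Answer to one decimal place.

Daily accumulation = 26.3 − 13.0 = 13.3 DD/day.
Duration = 108 / 13.3 = 8.120 ≈ 8.1 days.

8.1 days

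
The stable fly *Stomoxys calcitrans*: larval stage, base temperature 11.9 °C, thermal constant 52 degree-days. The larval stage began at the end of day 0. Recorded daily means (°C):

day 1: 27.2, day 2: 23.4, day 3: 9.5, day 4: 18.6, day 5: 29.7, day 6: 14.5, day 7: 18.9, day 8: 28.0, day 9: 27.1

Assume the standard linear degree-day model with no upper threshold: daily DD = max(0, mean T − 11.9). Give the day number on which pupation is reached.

Daily DD above 11.9 °C: 15.3, 11.5, 0.0, 6.7, 17.8, 2.6, 7.0, 16.1, 15.2.
Cumulative: 15.3, 26.8, 26.8, 33.5, 51.3, 53.9, 60.9, 77.0, 92.2.
The total first reaches 52 DD on day 6.

day 6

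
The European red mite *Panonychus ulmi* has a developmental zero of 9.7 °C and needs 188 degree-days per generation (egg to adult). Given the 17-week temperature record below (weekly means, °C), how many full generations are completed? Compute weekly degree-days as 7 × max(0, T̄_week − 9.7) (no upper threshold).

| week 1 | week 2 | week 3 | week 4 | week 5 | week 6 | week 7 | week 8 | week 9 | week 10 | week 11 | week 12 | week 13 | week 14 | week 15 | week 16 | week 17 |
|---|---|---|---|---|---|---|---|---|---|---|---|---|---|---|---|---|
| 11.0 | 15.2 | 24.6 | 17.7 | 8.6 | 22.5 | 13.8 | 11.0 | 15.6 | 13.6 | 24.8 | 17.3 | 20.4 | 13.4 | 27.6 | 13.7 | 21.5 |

4 generations

Weekly DD (7 × max(0, T̄ − 9.7)): 9.1, 38.5, 104.3, 56.0, 0.0, 89.6, 28.7, 9.1, 41.3, 27.3, 105.7, 53.2, 74.9, 25.9, 125.3, 28.0, 82.6.
Season total = 899.5 DD.
Complete generations = ⌊899.5 / 188⌋ = 4.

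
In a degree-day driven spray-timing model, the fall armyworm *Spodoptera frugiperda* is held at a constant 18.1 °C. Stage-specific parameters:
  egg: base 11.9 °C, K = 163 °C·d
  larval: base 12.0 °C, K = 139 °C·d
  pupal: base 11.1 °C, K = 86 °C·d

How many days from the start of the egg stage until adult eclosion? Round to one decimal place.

61.4 days

egg: 163 / (18.1 − 11.9) = 163 / 6.2 = 26.290 d.
larval: 139 / (18.1 − 12.0) = 139 / 6.1 = 22.787 d.
pupal: 86 / (18.1 − 11.1) = 86 / 7.0 = 12.286 d.
Sum = 61.363 ≈ 61.4 days.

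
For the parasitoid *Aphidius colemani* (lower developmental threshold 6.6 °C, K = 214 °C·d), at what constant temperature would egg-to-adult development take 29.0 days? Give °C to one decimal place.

Required daily accumulation = 214 / 29.0 = 7.379 DD/day.
T = T_base + 7.379 = 6.6 + 7.379 = 13.979 ≈ 14.0 °C.

14.0 °C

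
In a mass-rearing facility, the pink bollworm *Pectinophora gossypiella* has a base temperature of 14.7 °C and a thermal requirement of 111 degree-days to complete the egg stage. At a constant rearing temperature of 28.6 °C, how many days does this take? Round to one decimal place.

Daily accumulation = 28.6 − 14.7 = 13.9 DD/day.
Duration = 111 / 13.9 = 7.986 ≈ 8.0 days.

8.0 days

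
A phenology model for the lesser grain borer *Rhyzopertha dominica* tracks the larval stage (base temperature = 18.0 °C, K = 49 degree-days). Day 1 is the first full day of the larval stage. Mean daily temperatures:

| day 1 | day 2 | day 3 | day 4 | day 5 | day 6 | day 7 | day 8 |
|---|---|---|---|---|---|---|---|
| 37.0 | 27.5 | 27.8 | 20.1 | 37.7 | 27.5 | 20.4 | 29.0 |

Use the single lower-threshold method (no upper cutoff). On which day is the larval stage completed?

Daily DD above 18.0 °C: 19.0, 9.5, 9.8, 2.1, 19.7, 9.5, 2.4, 11.0.
Cumulative: 19.0, 28.5, 38.3, 40.4, 60.1, 69.6, 72.0, 83.0.
The total first reaches 49 DD on day 5.

day 5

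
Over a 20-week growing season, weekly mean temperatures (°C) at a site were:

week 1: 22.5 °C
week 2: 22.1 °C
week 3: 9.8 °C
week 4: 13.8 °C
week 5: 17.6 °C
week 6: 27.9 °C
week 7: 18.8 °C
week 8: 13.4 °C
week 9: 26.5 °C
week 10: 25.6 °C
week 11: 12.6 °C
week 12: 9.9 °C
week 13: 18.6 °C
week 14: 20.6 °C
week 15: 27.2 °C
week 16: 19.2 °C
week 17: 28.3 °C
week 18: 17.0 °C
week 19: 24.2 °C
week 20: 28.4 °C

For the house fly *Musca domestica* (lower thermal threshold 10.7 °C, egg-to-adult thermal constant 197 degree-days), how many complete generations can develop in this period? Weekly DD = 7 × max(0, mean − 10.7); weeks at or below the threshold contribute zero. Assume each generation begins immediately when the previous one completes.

6 generations

Weekly DD (7 × max(0, T̄ − 10.7)): 82.6, 79.8, 0.0, 21.7, 48.3, 120.4, 56.7, 18.9, 110.6, 104.3, 13.3, 0.0, 55.3, 69.3, 115.5, 59.5, 123.2, 44.1, 94.5, 123.9.
Season total = 1341.9 DD.
Complete generations = ⌊1341.9 / 197⌋ = 6.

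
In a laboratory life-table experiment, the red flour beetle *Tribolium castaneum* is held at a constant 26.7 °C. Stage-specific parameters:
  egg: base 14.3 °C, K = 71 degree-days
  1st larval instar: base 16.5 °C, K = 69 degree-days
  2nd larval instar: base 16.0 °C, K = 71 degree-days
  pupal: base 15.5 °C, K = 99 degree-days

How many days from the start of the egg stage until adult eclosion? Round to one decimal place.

egg: 71 / (26.7 − 14.3) = 71 / 12.4 = 5.726 d.
1st larval instar: 69 / (26.7 − 16.5) = 69 / 10.2 = 6.765 d.
2nd larval instar: 71 / (26.7 − 16.0) = 71 / 10.7 = 6.636 d.
pupal: 99 / (26.7 − 15.5) = 99 / 11.2 = 8.839 d.
Sum = 27.965 ≈ 28.0 days.

28.0 days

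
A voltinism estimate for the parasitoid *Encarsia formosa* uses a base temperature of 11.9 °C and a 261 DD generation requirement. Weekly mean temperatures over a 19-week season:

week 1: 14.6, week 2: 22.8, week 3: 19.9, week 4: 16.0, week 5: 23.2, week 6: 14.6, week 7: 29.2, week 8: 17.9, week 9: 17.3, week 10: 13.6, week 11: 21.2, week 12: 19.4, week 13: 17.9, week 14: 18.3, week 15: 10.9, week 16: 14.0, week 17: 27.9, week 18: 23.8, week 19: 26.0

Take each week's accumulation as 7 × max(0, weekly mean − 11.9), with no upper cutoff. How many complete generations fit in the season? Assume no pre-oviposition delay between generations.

3 generations

Weekly DD (7 × max(0, T̄ − 11.9)): 18.9, 76.3, 56.0, 28.7, 79.1, 18.9, 121.1, 42.0, 37.8, 11.9, 65.1, 52.5, 42.0, 44.8, 0.0, 14.7, 112.0, 83.3, 98.7.
Season total = 1003.8 DD.
Complete generations = ⌊1003.8 / 261⌋ = 3.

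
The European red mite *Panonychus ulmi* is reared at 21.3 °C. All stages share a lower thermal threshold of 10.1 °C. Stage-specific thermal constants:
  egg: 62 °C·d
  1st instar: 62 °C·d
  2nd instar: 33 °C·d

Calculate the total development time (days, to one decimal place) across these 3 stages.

14.0 days

Daily accumulation at 21.3 °C = 21.3 − 10.1 = 11.2 DD/day.
Total K = 62 + 62 + 33 = 157 DD.
Total duration = 157 / 11.2 = 14.018 ≈ 14.0 days.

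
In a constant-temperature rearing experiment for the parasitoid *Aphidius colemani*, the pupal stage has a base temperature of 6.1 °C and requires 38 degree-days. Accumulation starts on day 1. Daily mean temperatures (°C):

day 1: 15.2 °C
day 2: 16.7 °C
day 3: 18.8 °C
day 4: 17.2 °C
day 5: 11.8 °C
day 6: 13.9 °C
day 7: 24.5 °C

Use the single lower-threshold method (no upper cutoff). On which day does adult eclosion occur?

day 4

Daily DD above 6.1 °C: 9.1, 10.6, 12.7, 11.1, 5.7, 7.8, 18.4.
Cumulative: 9.1, 19.7, 32.4, 43.5, 49.2, 57.0, 75.4.
The total first reaches 38 DD on day 4.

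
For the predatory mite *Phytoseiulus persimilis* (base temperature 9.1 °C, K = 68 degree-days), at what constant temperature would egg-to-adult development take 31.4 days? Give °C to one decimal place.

11.3 °C

Required daily accumulation = 68 / 31.4 = 2.166 DD/day.
T = T_base + 2.166 = 9.1 + 2.166 = 11.266 ≈ 11.3 °C.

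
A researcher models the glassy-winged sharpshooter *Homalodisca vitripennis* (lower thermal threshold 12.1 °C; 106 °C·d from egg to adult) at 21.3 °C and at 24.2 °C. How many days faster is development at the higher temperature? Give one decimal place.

2.8 days

At 21.3 °C: 106 / (21.3 − 12.1) = 106 / 9.2 = 11.522 d.
At 24.2 °C: 106 / (24.2 − 12.1) = 106 / 12.1 = 8.760 d.
Difference = |11.522 − 8.760| = 2.761 ≈ 2.8 days.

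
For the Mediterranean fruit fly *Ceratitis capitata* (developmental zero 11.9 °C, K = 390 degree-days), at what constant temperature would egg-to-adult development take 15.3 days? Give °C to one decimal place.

Required daily accumulation = 390 / 15.3 = 25.490 DD/day.
T = T_base + 25.490 = 11.9 + 25.490 = 37.390 ≈ 37.4 °C.

37.4 °C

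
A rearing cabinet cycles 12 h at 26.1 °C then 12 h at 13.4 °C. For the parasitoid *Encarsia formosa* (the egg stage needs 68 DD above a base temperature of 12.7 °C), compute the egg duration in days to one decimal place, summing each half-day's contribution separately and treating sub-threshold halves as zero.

Day half: max(0, 26.1 − 12.7) × 0.5 = 13.4 × 0.5 = 6.70 DD.
Night half: max(0, 13.4 − 12.7) × 0.5 = 0.7 × 0.5 = 0.35 DD.
Per 24 h: 7.05 DD/day.
Duration = 68 / 7.05 = 9.645 ≈ 9.6 days.

9.6 days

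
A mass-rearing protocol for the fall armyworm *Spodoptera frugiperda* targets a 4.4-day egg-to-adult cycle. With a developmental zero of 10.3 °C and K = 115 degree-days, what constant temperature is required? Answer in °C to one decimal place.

36.4 °C

Required daily accumulation = 115 / 4.4 = 26.136 DD/day.
T = T_base + 26.136 = 10.3 + 26.136 = 36.436 ≈ 36.4 °C.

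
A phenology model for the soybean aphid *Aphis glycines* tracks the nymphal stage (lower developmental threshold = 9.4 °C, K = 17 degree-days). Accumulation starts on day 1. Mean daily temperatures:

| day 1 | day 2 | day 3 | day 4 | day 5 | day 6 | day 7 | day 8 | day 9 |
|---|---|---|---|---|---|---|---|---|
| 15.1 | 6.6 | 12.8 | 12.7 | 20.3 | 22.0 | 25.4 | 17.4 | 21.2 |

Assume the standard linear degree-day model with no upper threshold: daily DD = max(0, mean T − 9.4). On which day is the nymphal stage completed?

day 5

Daily DD above 9.4 °C: 5.7, 0.0, 3.4, 3.3, 10.9, 12.6, 16.0, 8.0, 11.8.
Cumulative: 5.7, 5.7, 9.1, 12.4, 23.3, 35.9, 51.9, 59.9, 71.7.
The total first reaches 17 DD on day 5.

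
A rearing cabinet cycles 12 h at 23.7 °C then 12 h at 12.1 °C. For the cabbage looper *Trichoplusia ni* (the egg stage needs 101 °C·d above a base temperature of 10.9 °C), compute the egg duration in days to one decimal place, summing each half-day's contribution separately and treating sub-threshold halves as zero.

Day half: max(0, 23.7 − 10.9) × 0.5 = 12.8 × 0.5 = 6.40 DD.
Night half: max(0, 12.1 − 10.9) × 0.5 = 1.2 × 0.5 = 0.60 DD.
Per 24 h: 7.00 DD/day.
Duration = 101 / 7.00 = 14.429 ≈ 14.4 days.

14.4 days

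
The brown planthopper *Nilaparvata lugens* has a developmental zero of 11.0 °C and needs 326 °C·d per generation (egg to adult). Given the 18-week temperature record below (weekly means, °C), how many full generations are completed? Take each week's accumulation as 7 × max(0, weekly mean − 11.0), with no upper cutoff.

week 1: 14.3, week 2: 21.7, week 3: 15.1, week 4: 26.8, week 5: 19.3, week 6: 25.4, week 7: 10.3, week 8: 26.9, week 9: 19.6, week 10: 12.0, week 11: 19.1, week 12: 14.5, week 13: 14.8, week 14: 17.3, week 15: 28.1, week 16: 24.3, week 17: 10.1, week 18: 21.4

Weekly DD (7 × max(0, T̄ − 11.0)): 23.1, 74.9, 28.7, 110.6, 58.1, 100.8, 0.0, 111.3, 60.2, 7.0, 56.7, 24.5, 26.6, 44.1, 119.7, 93.1, 0.0, 72.8.
Season total = 1012.2 DD.
Complete generations = ⌊1012.2 / 326⌋ = 3.

3 generations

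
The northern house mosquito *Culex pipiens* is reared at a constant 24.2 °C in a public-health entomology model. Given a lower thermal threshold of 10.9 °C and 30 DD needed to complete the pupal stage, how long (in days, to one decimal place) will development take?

Daily accumulation = 24.2 − 10.9 = 13.3 DD/day.
Duration = 30 / 13.3 = 2.256 ≈ 2.3 days.

2.3 days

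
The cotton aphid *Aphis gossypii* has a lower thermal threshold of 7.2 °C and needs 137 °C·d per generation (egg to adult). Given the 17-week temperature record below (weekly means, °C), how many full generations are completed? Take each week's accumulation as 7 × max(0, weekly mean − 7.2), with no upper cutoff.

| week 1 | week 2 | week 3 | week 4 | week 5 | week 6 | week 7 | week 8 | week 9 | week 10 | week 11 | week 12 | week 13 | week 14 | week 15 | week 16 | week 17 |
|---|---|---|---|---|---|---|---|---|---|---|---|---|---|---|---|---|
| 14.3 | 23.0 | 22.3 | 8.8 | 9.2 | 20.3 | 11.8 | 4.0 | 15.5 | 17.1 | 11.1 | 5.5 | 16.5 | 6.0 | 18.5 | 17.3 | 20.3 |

6 generations

Weekly DD (7 × max(0, T̄ − 7.2)): 49.7, 110.6, 105.7, 11.2, 14.0, 91.7, 32.2, 0.0, 58.1, 69.3, 27.3, 0.0, 65.1, 0.0, 79.1, 70.7, 91.7.
Season total = 876.4 DD.
Complete generations = ⌊876.4 / 137⌋ = 6.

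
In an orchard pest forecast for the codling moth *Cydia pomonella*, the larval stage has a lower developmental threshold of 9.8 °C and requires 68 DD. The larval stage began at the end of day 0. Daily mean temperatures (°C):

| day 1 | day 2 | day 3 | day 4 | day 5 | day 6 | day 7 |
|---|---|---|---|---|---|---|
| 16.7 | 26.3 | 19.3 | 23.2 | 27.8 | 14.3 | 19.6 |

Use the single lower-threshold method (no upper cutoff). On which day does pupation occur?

Daily DD above 9.8 °C: 6.9, 16.5, 9.5, 13.4, 18.0, 4.5, 9.8.
Cumulative: 6.9, 23.4, 32.9, 46.3, 64.3, 68.8, 78.6.
The total first reaches 68 DD on day 6.

day 6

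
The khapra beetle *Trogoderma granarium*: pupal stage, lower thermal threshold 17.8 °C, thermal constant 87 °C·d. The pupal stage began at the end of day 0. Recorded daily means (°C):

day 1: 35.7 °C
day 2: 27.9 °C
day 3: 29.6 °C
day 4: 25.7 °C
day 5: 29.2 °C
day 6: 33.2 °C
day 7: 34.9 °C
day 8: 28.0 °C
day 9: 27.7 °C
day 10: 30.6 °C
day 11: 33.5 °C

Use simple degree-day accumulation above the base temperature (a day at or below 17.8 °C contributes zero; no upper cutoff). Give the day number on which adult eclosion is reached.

day 7

Daily DD above 17.8 °C: 17.9, 10.1, 11.8, 7.9, 11.4, 15.4, 17.1, 10.2, 9.9, 12.8, 15.7.
Cumulative: 17.9, 28.0, 39.8, 47.7, 59.1, 74.5, 91.6, 101.8, 111.7, 124.5, 140.2.
The total first reaches 87 DD on day 7.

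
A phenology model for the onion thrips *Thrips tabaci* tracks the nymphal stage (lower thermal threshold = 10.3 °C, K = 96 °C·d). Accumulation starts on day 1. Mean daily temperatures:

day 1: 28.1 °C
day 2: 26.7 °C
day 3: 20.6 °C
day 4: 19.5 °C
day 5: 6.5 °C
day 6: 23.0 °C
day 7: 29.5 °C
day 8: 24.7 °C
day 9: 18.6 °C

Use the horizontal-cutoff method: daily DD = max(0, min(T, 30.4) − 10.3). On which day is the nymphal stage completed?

day 8

Daily DD above 10.3 °C (capped at 20.1): 17.8, 16.4, 10.3, 9.2, 0.0, 12.7, 19.2, 14.4, 8.3.
Cumulative: 17.8, 34.2, 44.5, 53.7, 53.7, 66.4, 85.6, 100.0, 108.3.
The total first reaches 96 DD on day 8.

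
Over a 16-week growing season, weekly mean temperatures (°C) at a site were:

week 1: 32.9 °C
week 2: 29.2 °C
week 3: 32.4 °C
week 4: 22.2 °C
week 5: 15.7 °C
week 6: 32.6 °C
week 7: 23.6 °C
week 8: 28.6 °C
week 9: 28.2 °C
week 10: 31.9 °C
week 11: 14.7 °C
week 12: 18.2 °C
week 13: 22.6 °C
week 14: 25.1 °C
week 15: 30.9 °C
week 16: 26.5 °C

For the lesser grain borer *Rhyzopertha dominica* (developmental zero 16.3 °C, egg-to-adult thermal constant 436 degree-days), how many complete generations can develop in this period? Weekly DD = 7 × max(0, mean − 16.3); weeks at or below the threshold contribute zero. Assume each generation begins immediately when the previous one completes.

Weekly DD (7 × max(0, T̄ − 16.3)): 116.2, 90.3, 112.7, 41.3, 0.0, 114.1, 51.1, 86.1, 83.3, 109.2, 0.0, 13.3, 44.1, 61.6, 102.2, 71.4.
Season total = 1096.9 DD.
Complete generations = ⌊1096.9 / 436⌋ = 2.

2 generations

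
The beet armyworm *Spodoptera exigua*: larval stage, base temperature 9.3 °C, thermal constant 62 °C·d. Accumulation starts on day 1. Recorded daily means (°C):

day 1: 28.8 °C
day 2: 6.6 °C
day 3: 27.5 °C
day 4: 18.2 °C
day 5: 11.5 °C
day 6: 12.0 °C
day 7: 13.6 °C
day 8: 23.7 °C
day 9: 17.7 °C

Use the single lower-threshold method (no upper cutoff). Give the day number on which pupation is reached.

Daily DD above 9.3 °C: 19.5, 0.0, 18.2, 8.9, 2.2, 2.7, 4.3, 14.4, 8.4.
Cumulative: 19.5, 19.5, 37.7, 46.6, 48.8, 51.5, 55.8, 70.2, 78.6.
The total first reaches 62 DD on day 8.

day 8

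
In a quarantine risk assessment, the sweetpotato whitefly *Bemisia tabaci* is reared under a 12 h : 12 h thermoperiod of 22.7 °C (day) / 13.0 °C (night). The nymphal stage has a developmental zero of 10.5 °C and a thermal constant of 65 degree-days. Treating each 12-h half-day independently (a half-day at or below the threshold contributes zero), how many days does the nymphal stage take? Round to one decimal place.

8.8 days

Day half: max(0, 22.7 − 10.5) × 0.5 = 12.2 × 0.5 = 6.10 DD.
Night half: max(0, 13.0 − 10.5) × 0.5 = 2.5 × 0.5 = 1.25 DD.
Per 24 h: 7.35 DD/day.
Duration = 65 / 7.35 = 8.844 ≈ 8.8 days.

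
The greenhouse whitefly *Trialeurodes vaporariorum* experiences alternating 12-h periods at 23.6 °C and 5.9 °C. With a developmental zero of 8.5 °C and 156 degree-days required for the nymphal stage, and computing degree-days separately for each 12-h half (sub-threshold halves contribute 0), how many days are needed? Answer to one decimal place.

20.7 days

Day half: max(0, 23.6 − 8.5) × 0.5 = 15.1 × 0.5 = 7.55 DD.
Night half: max(0, 5.9 − 8.5) × 0.5 = 0.0 × 0.5 = 0.00 DD.
Per 24 h: 7.55 DD/day.
Duration = 156 / 7.55 = 20.662 ≈ 20.7 days.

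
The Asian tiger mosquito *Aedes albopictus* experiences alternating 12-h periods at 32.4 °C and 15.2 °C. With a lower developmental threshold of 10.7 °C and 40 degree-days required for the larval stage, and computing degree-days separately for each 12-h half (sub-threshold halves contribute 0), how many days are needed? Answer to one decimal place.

3.1 days

Day half: max(0, 32.4 − 10.7) × 0.5 = 21.7 × 0.5 = 10.85 DD.
Night half: max(0, 15.2 − 10.7) × 0.5 = 4.5 × 0.5 = 2.25 DD.
Per 24 h: 13.10 DD/day.
Duration = 40 / 13.10 = 3.053 ≈ 3.1 days.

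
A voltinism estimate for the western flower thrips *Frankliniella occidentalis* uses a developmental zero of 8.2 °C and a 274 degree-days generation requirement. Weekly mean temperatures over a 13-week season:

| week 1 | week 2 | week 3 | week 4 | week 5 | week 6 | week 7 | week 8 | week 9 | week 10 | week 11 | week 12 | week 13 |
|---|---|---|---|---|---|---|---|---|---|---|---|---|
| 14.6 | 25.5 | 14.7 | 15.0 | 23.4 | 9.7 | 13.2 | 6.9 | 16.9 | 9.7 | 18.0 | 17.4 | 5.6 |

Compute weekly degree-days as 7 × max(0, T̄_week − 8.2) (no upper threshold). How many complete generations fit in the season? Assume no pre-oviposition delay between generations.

Weekly DD (7 × max(0, T̄ − 8.2)): 44.8, 121.1, 45.5, 47.6, 106.4, 10.5, 35.0, 0.0, 60.9, 10.5, 68.6, 64.4, 0.0.
Season total = 615.3 DD.
Complete generations = ⌊615.3 / 274⌋ = 2.

2 generations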